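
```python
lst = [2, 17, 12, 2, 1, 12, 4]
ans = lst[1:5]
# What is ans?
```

lst has length 7. The slice lst[1:5] selects indices [1, 2, 3, 4] (1->17, 2->12, 3->2, 4->1), giving [17, 12, 2, 1].

[17, 12, 2, 1]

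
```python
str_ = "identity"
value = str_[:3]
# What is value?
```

str_ has length 8. The slice str_[:3] selects indices [0, 1, 2] (0->'i', 1->'d', 2->'e'), giving 'ide'.

'ide'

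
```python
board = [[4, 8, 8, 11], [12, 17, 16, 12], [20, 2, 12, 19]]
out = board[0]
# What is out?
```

board has 3 rows. Row 0 is [4, 8, 8, 11].

[4, 8, 8, 11]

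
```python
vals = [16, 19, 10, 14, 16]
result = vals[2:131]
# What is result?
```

vals has length 5. The slice vals[2:131] selects indices [2, 3, 4] (2->10, 3->14, 4->16), giving [10, 14, 16].

[10, 14, 16]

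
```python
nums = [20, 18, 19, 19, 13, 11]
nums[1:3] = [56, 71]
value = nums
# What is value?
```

nums starts as [20, 18, 19, 19, 13, 11] (length 6). The slice nums[1:3] covers indices [1, 2] with values [18, 19]. Replacing that slice with [56, 71] (same length) produces [20, 56, 71, 19, 13, 11].

[20, 56, 71, 19, 13, 11]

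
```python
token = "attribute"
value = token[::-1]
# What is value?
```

token has length 9. The slice token[::-1] selects indices [8, 7, 6, 5, 4, 3, 2, 1, 0] (8->'e', 7->'t', 6->'u', 5->'b', 4->'i', 3->'r', 2->'t', 1->'t', 0->'a'), giving 'etubirtta'.

'etubirtta'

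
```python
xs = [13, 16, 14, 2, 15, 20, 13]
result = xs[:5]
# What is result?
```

xs has length 7. The slice xs[:5] selects indices [0, 1, 2, 3, 4] (0->13, 1->16, 2->14, 3->2, 4->15), giving [13, 16, 14, 2, 15].

[13, 16, 14, 2, 15]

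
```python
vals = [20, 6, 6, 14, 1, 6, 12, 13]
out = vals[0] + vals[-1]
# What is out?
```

vals has length 8. vals[0] = 20.
vals has length 8. Negative index -1 maps to positive index 8 + (-1) = 7. vals[7] = 13.
Sum: 20 + 13 = 33.

33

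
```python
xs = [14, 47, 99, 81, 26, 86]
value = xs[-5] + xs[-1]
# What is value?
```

xs has length 6. Negative index -5 maps to positive index 6 + (-5) = 1. xs[1] = 47.
xs has length 6. Negative index -1 maps to positive index 6 + (-1) = 5. xs[5] = 86.
Sum: 47 + 86 = 133.

133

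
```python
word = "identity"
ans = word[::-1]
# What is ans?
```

word has length 8. The slice word[::-1] selects indices [7, 6, 5, 4, 3, 2, 1, 0] (7->'y', 6->'t', 5->'i', 4->'t', 3->'n', 2->'e', 1->'d', 0->'i'), giving 'ytitnedi'.

'ytitnedi'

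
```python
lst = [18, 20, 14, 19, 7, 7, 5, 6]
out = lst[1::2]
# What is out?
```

lst has length 8. The slice lst[1::2] selects indices [1, 3, 5, 7] (1->20, 3->19, 5->7, 7->6), giving [20, 19, 7, 6].

[20, 19, 7, 6]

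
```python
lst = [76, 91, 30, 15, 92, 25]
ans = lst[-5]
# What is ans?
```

lst has length 6. Negative index -5 maps to positive index 6 + (-5) = 1. lst[1] = 91.

91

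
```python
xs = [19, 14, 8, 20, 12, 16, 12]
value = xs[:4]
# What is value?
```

xs has length 7. The slice xs[:4] selects indices [0, 1, 2, 3] (0->19, 1->14, 2->8, 3->20), giving [19, 14, 8, 20].

[19, 14, 8, 20]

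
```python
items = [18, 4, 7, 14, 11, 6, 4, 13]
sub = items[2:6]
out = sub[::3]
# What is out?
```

items has length 8. The slice items[2:6] selects indices [2, 3, 4, 5] (2->7, 3->14, 4->11, 5->6), giving [7, 14, 11, 6]. So sub = [7, 14, 11, 6]. sub has length 4. The slice sub[::3] selects indices [0, 3] (0->7, 3->6), giving [7, 6].

[7, 6]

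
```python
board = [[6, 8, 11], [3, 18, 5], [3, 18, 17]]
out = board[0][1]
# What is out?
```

board[0] = [6, 8, 11]. Taking column 1 of that row yields 8.

8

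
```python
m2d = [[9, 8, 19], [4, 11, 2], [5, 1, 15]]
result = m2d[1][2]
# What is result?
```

m2d[1] = [4, 11, 2]. Taking column 2 of that row yields 2.

2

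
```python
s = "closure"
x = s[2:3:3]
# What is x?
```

s has length 7. The slice s[2:3:3] selects indices [2] (2->'o'), giving 'o'.

'o'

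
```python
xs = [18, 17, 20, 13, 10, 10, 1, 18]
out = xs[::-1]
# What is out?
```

xs has length 8. The slice xs[::-1] selects indices [7, 6, 5, 4, 3, 2, 1, 0] (7->18, 6->1, 5->10, 4->10, 3->13, 2->20, 1->17, 0->18), giving [18, 1, 10, 10, 13, 20, 17, 18].

[18, 1, 10, 10, 13, 20, 17, 18]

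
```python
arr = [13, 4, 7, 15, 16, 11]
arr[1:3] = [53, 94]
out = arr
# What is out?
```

arr starts as [13, 4, 7, 15, 16, 11] (length 6). The slice arr[1:3] covers indices [1, 2] with values [4, 7]. Replacing that slice with [53, 94] (same length) produces [13, 53, 94, 15, 16, 11].

[13, 53, 94, 15, 16, 11]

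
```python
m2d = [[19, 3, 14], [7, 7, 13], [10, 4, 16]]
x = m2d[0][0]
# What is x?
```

m2d[0] = [19, 3, 14]. Taking column 0 of that row yields 19.

19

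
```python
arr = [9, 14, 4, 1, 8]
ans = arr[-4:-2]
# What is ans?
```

arr has length 5. The slice arr[-4:-2] selects indices [1, 2] (1->14, 2->4), giving [14, 4].

[14, 4]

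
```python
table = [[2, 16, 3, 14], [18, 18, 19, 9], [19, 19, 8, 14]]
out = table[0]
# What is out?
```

table has 3 rows. Row 0 is [2, 16, 3, 14].

[2, 16, 3, 14]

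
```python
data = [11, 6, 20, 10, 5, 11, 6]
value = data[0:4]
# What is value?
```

data has length 7. The slice data[0:4] selects indices [0, 1, 2, 3] (0->11, 1->6, 2->20, 3->10), giving [11, 6, 20, 10].

[11, 6, 20, 10]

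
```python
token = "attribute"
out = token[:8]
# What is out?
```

token has length 9. The slice token[:8] selects indices [0, 1, 2, 3, 4, 5, 6, 7] (0->'a', 1->'t', 2->'t', 3->'r', 4->'i', 5->'b', 6->'u', 7->'t'), giving 'attribut'.

'attribut'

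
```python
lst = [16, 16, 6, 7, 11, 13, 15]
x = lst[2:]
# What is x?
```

lst has length 7. The slice lst[2:] selects indices [2, 3, 4, 5, 6] (2->6, 3->7, 4->11, 5->13, 6->15), giving [6, 7, 11, 13, 15].

[6, 7, 11, 13, 15]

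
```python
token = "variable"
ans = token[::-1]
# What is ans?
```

token has length 8. The slice token[::-1] selects indices [7, 6, 5, 4, 3, 2, 1, 0] (7->'e', 6->'l', 5->'b', 4->'a', 3->'i', 2->'r', 1->'a', 0->'v'), giving 'elbairav'.

'elbairav'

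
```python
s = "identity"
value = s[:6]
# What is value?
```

s has length 8. The slice s[:6] selects indices [0, 1, 2, 3, 4, 5] (0->'i', 1->'d', 2->'e', 3->'n', 4->'t', 5->'i'), giving 'identi'.

'identi'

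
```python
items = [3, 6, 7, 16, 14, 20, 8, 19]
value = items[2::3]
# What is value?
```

items has length 8. The slice items[2::3] selects indices [2, 5] (2->7, 5->20), giving [7, 20].

[7, 20]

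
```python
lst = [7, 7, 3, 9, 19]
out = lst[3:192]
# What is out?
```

lst has length 5. The slice lst[3:192] selects indices [3, 4] (3->9, 4->19), giving [9, 19].

[9, 19]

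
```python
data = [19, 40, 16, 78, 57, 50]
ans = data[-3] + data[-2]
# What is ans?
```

data has length 6. Negative index -3 maps to positive index 6 + (-3) = 3. data[3] = 78.
data has length 6. Negative index -2 maps to positive index 6 + (-2) = 4. data[4] = 57.
Sum: 78 + 57 = 135.

135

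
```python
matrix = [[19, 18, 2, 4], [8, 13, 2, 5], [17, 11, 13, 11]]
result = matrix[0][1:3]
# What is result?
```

matrix[0] = [19, 18, 2, 4]. matrix[0] has length 4. The slice matrix[0][1:3] selects indices [1, 2] (1->18, 2->2), giving [18, 2].

[18, 2]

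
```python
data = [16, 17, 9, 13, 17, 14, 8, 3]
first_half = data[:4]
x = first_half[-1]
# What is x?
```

data has length 8. The slice data[:4] selects indices [0, 1, 2, 3] (0->16, 1->17, 2->9, 3->13), giving [16, 17, 9, 13]. So first_half = [16, 17, 9, 13]. Then first_half[-1] = 13.

13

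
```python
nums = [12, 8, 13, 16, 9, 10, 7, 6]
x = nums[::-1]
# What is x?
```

nums has length 8. The slice nums[::-1] selects indices [7, 6, 5, 4, 3, 2, 1, 0] (7->6, 6->7, 5->10, 4->9, 3->16, 2->13, 1->8, 0->12), giving [6, 7, 10, 9, 16, 13, 8, 12].

[6, 7, 10, 9, 16, 13, 8, 12]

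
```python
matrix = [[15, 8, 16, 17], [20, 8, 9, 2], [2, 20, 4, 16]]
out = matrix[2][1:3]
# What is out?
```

matrix[2] = [2, 20, 4, 16]. matrix[2] has length 4. The slice matrix[2][1:3] selects indices [1, 2] (1->20, 2->4), giving [20, 4].

[20, 4]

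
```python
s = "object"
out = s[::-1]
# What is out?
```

s has length 6. The slice s[::-1] selects indices [5, 4, 3, 2, 1, 0] (5->'t', 4->'c', 3->'e', 2->'j', 1->'b', 0->'o'), giving 'tcejbo'.

'tcejbo'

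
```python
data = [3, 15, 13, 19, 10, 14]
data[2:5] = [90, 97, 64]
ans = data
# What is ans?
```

data starts as [3, 15, 13, 19, 10, 14] (length 6). The slice data[2:5] covers indices [2, 3, 4] with values [13, 19, 10]. Replacing that slice with [90, 97, 64] (same length) produces [3, 15, 90, 97, 64, 14].

[3, 15, 90, 97, 64, 14]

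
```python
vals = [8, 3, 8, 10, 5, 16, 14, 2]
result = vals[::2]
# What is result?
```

vals has length 8. The slice vals[::2] selects indices [0, 2, 4, 6] (0->8, 2->8, 4->5, 6->14), giving [8, 8, 5, 14].

[8, 8, 5, 14]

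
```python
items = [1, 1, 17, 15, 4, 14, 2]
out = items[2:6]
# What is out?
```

items has length 7. The slice items[2:6] selects indices [2, 3, 4, 5] (2->17, 3->15, 4->4, 5->14), giving [17, 15, 4, 14].

[17, 15, 4, 14]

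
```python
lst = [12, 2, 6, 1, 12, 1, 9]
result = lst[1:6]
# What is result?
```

lst has length 7. The slice lst[1:6] selects indices [1, 2, 3, 4, 5] (1->2, 2->6, 3->1, 4->12, 5->1), giving [2, 6, 1, 12, 1].

[2, 6, 1, 12, 1]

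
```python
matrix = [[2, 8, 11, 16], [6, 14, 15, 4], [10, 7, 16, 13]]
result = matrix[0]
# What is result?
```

matrix has 3 rows. Row 0 is [2, 8, 11, 16].

[2, 8, 11, 16]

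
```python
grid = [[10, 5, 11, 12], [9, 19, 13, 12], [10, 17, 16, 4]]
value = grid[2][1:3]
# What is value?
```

grid[2] = [10, 17, 16, 4]. grid[2] has length 4. The slice grid[2][1:3] selects indices [1, 2] (1->17, 2->16), giving [17, 16].

[17, 16]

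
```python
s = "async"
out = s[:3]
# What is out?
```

s has length 5. The slice s[:3] selects indices [0, 1, 2] (0->'a', 1->'s', 2->'y'), giving 'asy'.

'asy'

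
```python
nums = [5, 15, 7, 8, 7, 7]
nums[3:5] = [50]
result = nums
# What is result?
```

nums starts as [5, 15, 7, 8, 7, 7] (length 6). The slice nums[3:5] covers indices [3, 4] with values [8, 7]. Replacing that slice with [50] (different length) produces [5, 15, 7, 50, 7].

[5, 15, 7, 50, 7]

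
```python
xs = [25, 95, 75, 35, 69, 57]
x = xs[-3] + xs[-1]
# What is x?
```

xs has length 6. Negative index -3 maps to positive index 6 + (-3) = 3. xs[3] = 35.
xs has length 6. Negative index -1 maps to positive index 6 + (-1) = 5. xs[5] = 57.
Sum: 35 + 57 = 92.

92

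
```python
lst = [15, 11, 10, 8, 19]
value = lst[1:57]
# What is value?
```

lst has length 5. The slice lst[1:57] selects indices [1, 2, 3, 4] (1->11, 2->10, 3->8, 4->19), giving [11, 10, 8, 19].

[11, 10, 8, 19]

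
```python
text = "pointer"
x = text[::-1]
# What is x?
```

text has length 7. The slice text[::-1] selects indices [6, 5, 4, 3, 2, 1, 0] (6->'r', 5->'e', 4->'t', 3->'n', 2->'i', 1->'o', 0->'p'), giving 'retniop'.

'retniop'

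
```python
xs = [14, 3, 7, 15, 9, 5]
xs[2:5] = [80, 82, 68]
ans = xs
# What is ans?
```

xs starts as [14, 3, 7, 15, 9, 5] (length 6). The slice xs[2:5] covers indices [2, 3, 4] with values [7, 15, 9]. Replacing that slice with [80, 82, 68] (same length) produces [14, 3, 80, 82, 68, 5].

[14, 3, 80, 82, 68, 5]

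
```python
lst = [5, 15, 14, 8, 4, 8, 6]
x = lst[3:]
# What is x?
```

lst has length 7. The slice lst[3:] selects indices [3, 4, 5, 6] (3->8, 4->4, 5->8, 6->6), giving [8, 4, 8, 6].

[8, 4, 8, 6]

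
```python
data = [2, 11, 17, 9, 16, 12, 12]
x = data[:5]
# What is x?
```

data has length 7. The slice data[:5] selects indices [0, 1, 2, 3, 4] (0->2, 1->11, 2->17, 3->9, 4->16), giving [2, 11, 17, 9, 16].

[2, 11, 17, 9, 16]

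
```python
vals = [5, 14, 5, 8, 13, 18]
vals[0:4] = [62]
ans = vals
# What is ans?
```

vals starts as [5, 14, 5, 8, 13, 18] (length 6). The slice vals[0:4] covers indices [0, 1, 2, 3] with values [5, 14, 5, 8]. Replacing that slice with [62] (different length) produces [62, 13, 18].

[62, 13, 18]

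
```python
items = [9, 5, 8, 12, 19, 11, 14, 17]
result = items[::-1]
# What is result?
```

items has length 8. The slice items[::-1] selects indices [7, 6, 5, 4, 3, 2, 1, 0] (7->17, 6->14, 5->11, 4->19, 3->12, 2->8, 1->5, 0->9), giving [17, 14, 11, 19, 12, 8, 5, 9].

[17, 14, 11, 19, 12, 8, 5, 9]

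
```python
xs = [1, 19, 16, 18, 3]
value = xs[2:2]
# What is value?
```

xs has length 5. The slice xs[2:2] resolves to an empty index range, so the result is [].

[]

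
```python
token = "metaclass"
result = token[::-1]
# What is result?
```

token has length 9. The slice token[::-1] selects indices [8, 7, 6, 5, 4, 3, 2, 1, 0] (8->'s', 7->'s', 6->'a', 5->'l', 4->'c', 3->'a', 2->'t', 1->'e', 0->'m'), giving 'ssalcatem'.

'ssalcatem'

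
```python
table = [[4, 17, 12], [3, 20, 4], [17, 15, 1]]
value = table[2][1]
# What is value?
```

table[2] = [17, 15, 1]. Taking column 1 of that row yields 15.

15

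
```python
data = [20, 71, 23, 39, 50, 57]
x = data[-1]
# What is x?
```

data has length 6. Negative index -1 maps to positive index 6 + (-1) = 5. data[5] = 57.

57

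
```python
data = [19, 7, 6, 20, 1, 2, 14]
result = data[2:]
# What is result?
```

data has length 7. The slice data[2:] selects indices [2, 3, 4, 5, 6] (2->6, 3->20, 4->1, 5->2, 6->14), giving [6, 20, 1, 2, 14].

[6, 20, 1, 2, 14]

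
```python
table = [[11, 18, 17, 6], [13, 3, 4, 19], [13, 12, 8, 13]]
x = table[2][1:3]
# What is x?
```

table[2] = [13, 12, 8, 13]. table[2] has length 4. The slice table[2][1:3] selects indices [1, 2] (1->12, 2->8), giving [12, 8].

[12, 8]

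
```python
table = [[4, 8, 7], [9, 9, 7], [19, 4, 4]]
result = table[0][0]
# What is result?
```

table[0] = [4, 8, 7]. Taking column 0 of that row yields 4.

4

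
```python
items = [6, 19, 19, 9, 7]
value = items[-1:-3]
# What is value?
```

items has length 5. The slice items[-1:-3] resolves to an empty index range, so the result is [].

[]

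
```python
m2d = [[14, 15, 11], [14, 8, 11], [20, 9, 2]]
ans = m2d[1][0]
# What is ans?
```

m2d[1] = [14, 8, 11]. Taking column 0 of that row yields 14.

14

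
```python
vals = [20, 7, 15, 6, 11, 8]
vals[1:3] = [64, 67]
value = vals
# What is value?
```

vals starts as [20, 7, 15, 6, 11, 8] (length 6). The slice vals[1:3] covers indices [1, 2] with values [7, 15]. Replacing that slice with [64, 67] (same length) produces [20, 64, 67, 6, 11, 8].

[20, 64, 67, 6, 11, 8]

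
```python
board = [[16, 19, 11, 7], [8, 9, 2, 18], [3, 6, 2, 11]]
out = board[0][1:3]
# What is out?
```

board[0] = [16, 19, 11, 7]. board[0] has length 4. The slice board[0][1:3] selects indices [1, 2] (1->19, 2->11), giving [19, 11].

[19, 11]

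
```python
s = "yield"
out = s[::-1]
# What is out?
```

s has length 5. The slice s[::-1] selects indices [4, 3, 2, 1, 0] (4->'d', 3->'l', 2->'e', 1->'i', 0->'y'), giving 'dleiy'.

'dleiy'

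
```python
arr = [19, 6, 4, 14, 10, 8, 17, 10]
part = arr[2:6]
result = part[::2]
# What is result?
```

arr has length 8. The slice arr[2:6] selects indices [2, 3, 4, 5] (2->4, 3->14, 4->10, 5->8), giving [4, 14, 10, 8]. So part = [4, 14, 10, 8]. part has length 4. The slice part[::2] selects indices [0, 2] (0->4, 2->10), giving [4, 10].

[4, 10]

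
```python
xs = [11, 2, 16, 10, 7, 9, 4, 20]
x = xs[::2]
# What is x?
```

xs has length 8. The slice xs[::2] selects indices [0, 2, 4, 6] (0->11, 2->16, 4->7, 6->4), giving [11, 16, 7, 4].

[11, 16, 7, 4]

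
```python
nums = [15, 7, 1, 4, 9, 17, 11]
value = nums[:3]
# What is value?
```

nums has length 7. The slice nums[:3] selects indices [0, 1, 2] (0->15, 1->7, 2->1), giving [15, 7, 1].

[15, 7, 1]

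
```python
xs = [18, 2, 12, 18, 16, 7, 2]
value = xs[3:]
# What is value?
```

xs has length 7. The slice xs[3:] selects indices [3, 4, 5, 6] (3->18, 4->16, 5->7, 6->2), giving [18, 16, 7, 2].

[18, 16, 7, 2]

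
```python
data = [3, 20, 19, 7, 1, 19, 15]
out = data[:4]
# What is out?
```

data has length 7. The slice data[:4] selects indices [0, 1, 2, 3] (0->3, 1->20, 2->19, 3->7), giving [3, 20, 19, 7].

[3, 20, 19, 7]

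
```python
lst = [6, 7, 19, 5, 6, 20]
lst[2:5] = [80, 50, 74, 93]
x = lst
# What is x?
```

lst starts as [6, 7, 19, 5, 6, 20] (length 6). The slice lst[2:5] covers indices [2, 3, 4] with values [19, 5, 6]. Replacing that slice with [80, 50, 74, 93] (different length) produces [6, 7, 80, 50, 74, 93, 20].

[6, 7, 80, 50, 74, 93, 20]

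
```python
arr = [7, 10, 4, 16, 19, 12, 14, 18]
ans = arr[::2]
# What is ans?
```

arr has length 8. The slice arr[::2] selects indices [0, 2, 4, 6] (0->7, 2->4, 4->19, 6->14), giving [7, 4, 19, 14].

[7, 4, 19, 14]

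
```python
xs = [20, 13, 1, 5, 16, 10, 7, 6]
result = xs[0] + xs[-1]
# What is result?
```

xs has length 8. xs[0] = 20.
xs has length 8. Negative index -1 maps to positive index 8 + (-1) = 7. xs[7] = 6.
Sum: 20 + 6 = 26.

26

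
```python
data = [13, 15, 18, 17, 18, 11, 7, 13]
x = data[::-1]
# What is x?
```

data has length 8. The slice data[::-1] selects indices [7, 6, 5, 4, 3, 2, 1, 0] (7->13, 6->7, 5->11, 4->18, 3->17, 2->18, 1->15, 0->13), giving [13, 7, 11, 18, 17, 18, 15, 13].

[13, 7, 11, 18, 17, 18, 15, 13]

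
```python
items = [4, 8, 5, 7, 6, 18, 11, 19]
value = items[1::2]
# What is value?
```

items has length 8. The slice items[1::2] selects indices [1, 3, 5, 7] (1->8, 3->7, 5->18, 7->19), giving [8, 7, 18, 19].

[8, 7, 18, 19]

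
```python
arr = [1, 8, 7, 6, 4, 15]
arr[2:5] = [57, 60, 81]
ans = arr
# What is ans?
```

arr starts as [1, 8, 7, 6, 4, 15] (length 6). The slice arr[2:5] covers indices [2, 3, 4] with values [7, 6, 4]. Replacing that slice with [57, 60, 81] (same length) produces [1, 8, 57, 60, 81, 15].

[1, 8, 57, 60, 81, 15]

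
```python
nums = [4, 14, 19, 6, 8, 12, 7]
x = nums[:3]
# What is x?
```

nums has length 7. The slice nums[:3] selects indices [0, 1, 2] (0->4, 1->14, 2->19), giving [4, 14, 19].

[4, 14, 19]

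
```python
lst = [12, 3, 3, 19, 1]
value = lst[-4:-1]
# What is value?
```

lst has length 5. The slice lst[-4:-1] selects indices [1, 2, 3] (1->3, 2->3, 3->19), giving [3, 3, 19].

[3, 3, 19]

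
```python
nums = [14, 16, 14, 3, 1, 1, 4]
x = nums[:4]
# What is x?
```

nums has length 7. The slice nums[:4] selects indices [0, 1, 2, 3] (0->14, 1->16, 2->14, 3->3), giving [14, 16, 14, 3].

[14, 16, 14, 3]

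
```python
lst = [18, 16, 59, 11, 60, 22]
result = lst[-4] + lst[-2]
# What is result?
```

lst has length 6. Negative index -4 maps to positive index 6 + (-4) = 2. lst[2] = 59.
lst has length 6. Negative index -2 maps to positive index 6 + (-2) = 4. lst[4] = 60.
Sum: 59 + 60 = 119.

119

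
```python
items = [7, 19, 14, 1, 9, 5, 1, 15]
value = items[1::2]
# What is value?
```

items has length 8. The slice items[1::2] selects indices [1, 3, 5, 7] (1->19, 3->1, 5->5, 7->15), giving [19, 1, 5, 15].

[19, 1, 5, 15]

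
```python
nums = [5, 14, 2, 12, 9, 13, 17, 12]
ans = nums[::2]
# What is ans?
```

nums has length 8. The slice nums[::2] selects indices [0, 2, 4, 6] (0->5, 2->2, 4->9, 6->17), giving [5, 2, 9, 17].

[5, 2, 9, 17]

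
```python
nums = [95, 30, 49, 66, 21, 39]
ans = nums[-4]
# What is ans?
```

nums has length 6. Negative index -4 maps to positive index 6 + (-4) = 2. nums[2] = 49.

49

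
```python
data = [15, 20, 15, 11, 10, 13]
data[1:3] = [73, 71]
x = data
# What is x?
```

data starts as [15, 20, 15, 11, 10, 13] (length 6). The slice data[1:3] covers indices [1, 2] with values [20, 15]. Replacing that slice with [73, 71] (same length) produces [15, 73, 71, 11, 10, 13].

[15, 73, 71, 11, 10, 13]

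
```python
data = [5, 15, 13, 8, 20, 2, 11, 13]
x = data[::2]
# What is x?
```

data has length 8. The slice data[::2] selects indices [0, 2, 4, 6] (0->5, 2->13, 4->20, 6->11), giving [5, 13, 20, 11].

[5, 13, 20, 11]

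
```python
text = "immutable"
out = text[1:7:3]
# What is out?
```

text has length 9. The slice text[1:7:3] selects indices [1, 4] (1->'m', 4->'t'), giving 'mt'.

'mt'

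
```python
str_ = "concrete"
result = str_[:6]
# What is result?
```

str_ has length 8. The slice str_[:6] selects indices [0, 1, 2, 3, 4, 5] (0->'c', 1->'o', 2->'n', 3->'c', 4->'r', 5->'e'), giving 'concre'.

'concre'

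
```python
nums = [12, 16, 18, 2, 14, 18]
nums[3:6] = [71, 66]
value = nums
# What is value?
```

nums starts as [12, 16, 18, 2, 14, 18] (length 6). The slice nums[3:6] covers indices [3, 4, 5] with values [2, 14, 18]. Replacing that slice with [71, 66] (different length) produces [12, 16, 18, 71, 66].

[12, 16, 18, 71, 66]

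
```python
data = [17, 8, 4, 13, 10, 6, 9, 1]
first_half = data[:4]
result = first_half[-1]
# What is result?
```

data has length 8. The slice data[:4] selects indices [0, 1, 2, 3] (0->17, 1->8, 2->4, 3->13), giving [17, 8, 4, 13]. So first_half = [17, 8, 4, 13]. Then first_half[-1] = 13.

13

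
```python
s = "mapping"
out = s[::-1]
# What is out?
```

s has length 7. The slice s[::-1] selects indices [6, 5, 4, 3, 2, 1, 0] (6->'g', 5->'n', 4->'i', 3->'p', 2->'p', 1->'a', 0->'m'), giving 'gnippam'.

'gnippam'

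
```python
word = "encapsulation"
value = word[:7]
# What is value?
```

word has length 13. The slice word[:7] selects indices [0, 1, 2, 3, 4, 5, 6] (0->'e', 1->'n', 2->'c', 3->'a', 4->'p', 5->'s', 6->'u'), giving 'encapsu'.

'encapsu'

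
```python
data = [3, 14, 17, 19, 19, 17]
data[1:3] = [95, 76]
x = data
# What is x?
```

data starts as [3, 14, 17, 19, 19, 17] (length 6). The slice data[1:3] covers indices [1, 2] with values [14, 17]. Replacing that slice with [95, 76] (same length) produces [3, 95, 76, 19, 19, 17].

[3, 95, 76, 19, 19, 17]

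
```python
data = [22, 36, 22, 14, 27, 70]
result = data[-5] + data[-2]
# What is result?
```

data has length 6. Negative index -5 maps to positive index 6 + (-5) = 1. data[1] = 36.
data has length 6. Negative index -2 maps to positive index 6 + (-2) = 4. data[4] = 27.
Sum: 36 + 27 = 63.

63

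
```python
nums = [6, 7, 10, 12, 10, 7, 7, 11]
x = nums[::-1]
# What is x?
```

nums has length 8. The slice nums[::-1] selects indices [7, 6, 5, 4, 3, 2, 1, 0] (7->11, 6->7, 5->7, 4->10, 3->12, 2->10, 1->7, 0->6), giving [11, 7, 7, 10, 12, 10, 7, 6].

[11, 7, 7, 10, 12, 10, 7, 6]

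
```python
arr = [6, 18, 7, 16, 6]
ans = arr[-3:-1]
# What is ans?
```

arr has length 5. The slice arr[-3:-1] selects indices [2, 3] (2->7, 3->16), giving [7, 16].

[7, 16]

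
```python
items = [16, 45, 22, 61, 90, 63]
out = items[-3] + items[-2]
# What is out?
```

items has length 6. Negative index -3 maps to positive index 6 + (-3) = 3. items[3] = 61.
items has length 6. Negative index -2 maps to positive index 6 + (-2) = 4. items[4] = 90.
Sum: 61 + 90 = 151.

151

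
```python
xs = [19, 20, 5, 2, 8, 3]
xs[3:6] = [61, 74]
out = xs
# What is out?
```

xs starts as [19, 20, 5, 2, 8, 3] (length 6). The slice xs[3:6] covers indices [3, 4, 5] with values [2, 8, 3]. Replacing that slice with [61, 74] (different length) produces [19, 20, 5, 61, 74].

[19, 20, 5, 61, 74]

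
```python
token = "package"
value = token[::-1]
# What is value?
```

token has length 7. The slice token[::-1] selects indices [6, 5, 4, 3, 2, 1, 0] (6->'e', 5->'g', 4->'a', 3->'k', 2->'c', 1->'a', 0->'p'), giving 'egakcap'.

'egakcap'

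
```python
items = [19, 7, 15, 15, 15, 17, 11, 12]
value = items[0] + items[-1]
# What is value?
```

items has length 8. items[0] = 19.
items has length 8. Negative index -1 maps to positive index 8 + (-1) = 7. items[7] = 12.
Sum: 19 + 12 = 31.

31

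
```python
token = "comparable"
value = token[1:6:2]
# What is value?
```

token has length 10. The slice token[1:6:2] selects indices [1, 3, 5] (1->'o', 3->'p', 5->'r'), giving 'opr'.

'opr'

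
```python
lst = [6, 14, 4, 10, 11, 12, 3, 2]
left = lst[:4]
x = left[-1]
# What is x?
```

lst has length 8. The slice lst[:4] selects indices [0, 1, 2, 3] (0->6, 1->14, 2->4, 3->10), giving [6, 14, 4, 10]. So left = [6, 14, 4, 10]. Then left[-1] = 10.

10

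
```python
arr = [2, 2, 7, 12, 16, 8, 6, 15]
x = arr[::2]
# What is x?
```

arr has length 8. The slice arr[::2] selects indices [0, 2, 4, 6] (0->2, 2->7, 4->16, 6->6), giving [2, 7, 16, 6].

[2, 7, 16, 6]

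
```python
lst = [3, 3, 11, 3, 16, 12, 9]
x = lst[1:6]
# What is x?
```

lst has length 7. The slice lst[1:6] selects indices [1, 2, 3, 4, 5] (1->3, 2->11, 3->3, 4->16, 5->12), giving [3, 11, 3, 16, 12].

[3, 11, 3, 16, 12]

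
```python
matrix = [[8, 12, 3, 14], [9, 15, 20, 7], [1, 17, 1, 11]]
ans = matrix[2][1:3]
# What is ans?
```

matrix[2] = [1, 17, 1, 11]. matrix[2] has length 4. The slice matrix[2][1:3] selects indices [1, 2] (1->17, 2->1), giving [17, 1].

[17, 1]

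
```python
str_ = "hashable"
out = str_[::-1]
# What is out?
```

str_ has length 8. The slice str_[::-1] selects indices [7, 6, 5, 4, 3, 2, 1, 0] (7->'e', 6->'l', 5->'b', 4->'a', 3->'h', 2->'s', 1->'a', 0->'h'), giving 'elbahsah'.

'elbahsah'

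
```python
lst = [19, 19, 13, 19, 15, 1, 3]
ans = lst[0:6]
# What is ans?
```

lst has length 7. The slice lst[0:6] selects indices [0, 1, 2, 3, 4, 5] (0->19, 1->19, 2->13, 3->19, 4->15, 5->1), giving [19, 19, 13, 19, 15, 1].

[19, 19, 13, 19, 15, 1]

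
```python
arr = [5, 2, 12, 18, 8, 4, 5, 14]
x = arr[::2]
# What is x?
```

arr has length 8. The slice arr[::2] selects indices [0, 2, 4, 6] (0->5, 2->12, 4->8, 6->5), giving [5, 12, 8, 5].

[5, 12, 8, 5]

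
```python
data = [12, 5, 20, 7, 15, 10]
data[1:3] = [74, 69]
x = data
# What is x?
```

data starts as [12, 5, 20, 7, 15, 10] (length 6). The slice data[1:3] covers indices [1, 2] with values [5, 20]. Replacing that slice with [74, 69] (same length) produces [12, 74, 69, 7, 15, 10].

[12, 74, 69, 7, 15, 10]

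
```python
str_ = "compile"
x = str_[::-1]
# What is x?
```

str_ has length 7. The slice str_[::-1] selects indices [6, 5, 4, 3, 2, 1, 0] (6->'e', 5->'l', 4->'i', 3->'p', 2->'m', 1->'o', 0->'c'), giving 'elipmoc'.

'elipmoc'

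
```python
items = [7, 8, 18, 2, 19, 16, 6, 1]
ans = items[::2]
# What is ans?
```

items has length 8. The slice items[::2] selects indices [0, 2, 4, 6] (0->7, 2->18, 4->19, 6->6), giving [7, 18, 19, 6].

[7, 18, 19, 6]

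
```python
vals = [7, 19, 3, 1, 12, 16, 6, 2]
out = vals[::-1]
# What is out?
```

vals has length 8. The slice vals[::-1] selects indices [7, 6, 5, 4, 3, 2, 1, 0] (7->2, 6->6, 5->16, 4->12, 3->1, 2->3, 1->19, 0->7), giving [2, 6, 16, 12, 1, 3, 19, 7].

[2, 6, 16, 12, 1, 3, 19, 7]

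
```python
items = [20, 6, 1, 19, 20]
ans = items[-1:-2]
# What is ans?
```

items has length 5. The slice items[-1:-2] resolves to an empty index range, so the result is [].

[]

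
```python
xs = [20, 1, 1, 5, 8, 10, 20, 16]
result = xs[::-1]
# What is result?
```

xs has length 8. The slice xs[::-1] selects indices [7, 6, 5, 4, 3, 2, 1, 0] (7->16, 6->20, 5->10, 4->8, 3->5, 2->1, 1->1, 0->20), giving [16, 20, 10, 8, 5, 1, 1, 20].

[16, 20, 10, 8, 5, 1, 1, 20]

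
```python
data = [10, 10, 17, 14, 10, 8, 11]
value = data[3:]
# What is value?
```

data has length 7. The slice data[3:] selects indices [3, 4, 5, 6] (3->14, 4->10, 5->8, 6->11), giving [14, 10, 8, 11].

[14, 10, 8, 11]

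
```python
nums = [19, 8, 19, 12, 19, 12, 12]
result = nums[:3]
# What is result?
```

nums has length 7. The slice nums[:3] selects indices [0, 1, 2] (0->19, 1->8, 2->19), giving [19, 8, 19].

[19, 8, 19]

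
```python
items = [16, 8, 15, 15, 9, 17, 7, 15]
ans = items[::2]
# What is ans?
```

items has length 8. The slice items[::2] selects indices [0, 2, 4, 6] (0->16, 2->15, 4->9, 6->7), giving [16, 15, 9, 7].

[16, 15, 9, 7]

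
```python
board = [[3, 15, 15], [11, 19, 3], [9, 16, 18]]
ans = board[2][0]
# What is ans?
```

board[2] = [9, 16, 18]. Taking column 0 of that row yields 9.

9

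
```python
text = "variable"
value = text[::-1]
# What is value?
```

text has length 8. The slice text[::-1] selects indices [7, 6, 5, 4, 3, 2, 1, 0] (7->'e', 6->'l', 5->'b', 4->'a', 3->'i', 2->'r', 1->'a', 0->'v'), giving 'elbairav'.

'elbairav'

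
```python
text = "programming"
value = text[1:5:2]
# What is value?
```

text has length 11. The slice text[1:5:2] selects indices [1, 3] (1->'r', 3->'g'), giving 'rg'.

'rg'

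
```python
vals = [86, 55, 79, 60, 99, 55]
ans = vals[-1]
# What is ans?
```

vals has length 6. Negative index -1 maps to positive index 6 + (-1) = 5. vals[5] = 55.

55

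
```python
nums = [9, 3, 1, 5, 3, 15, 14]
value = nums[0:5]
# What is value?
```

nums has length 7. The slice nums[0:5] selects indices [0, 1, 2, 3, 4] (0->9, 1->3, 2->1, 3->5, 4->3), giving [9, 3, 1, 5, 3].

[9, 3, 1, 5, 3]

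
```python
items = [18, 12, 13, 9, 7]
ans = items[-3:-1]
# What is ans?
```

items has length 5. The slice items[-3:-1] selects indices [2, 3] (2->13, 3->9), giving [13, 9].

[13, 9]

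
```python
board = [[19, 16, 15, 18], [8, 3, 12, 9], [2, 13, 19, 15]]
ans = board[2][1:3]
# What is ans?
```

board[2] = [2, 13, 19, 15]. board[2] has length 4. The slice board[2][1:3] selects indices [1, 2] (1->13, 2->19), giving [13, 19].

[13, 19]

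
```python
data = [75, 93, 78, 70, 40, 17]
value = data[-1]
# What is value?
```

data has length 6. Negative index -1 maps to positive index 6 + (-1) = 5. data[5] = 17.

17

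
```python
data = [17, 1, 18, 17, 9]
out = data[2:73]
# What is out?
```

data has length 5. The slice data[2:73] selects indices [2, 3, 4] (2->18, 3->17, 4->9), giving [18, 17, 9].

[18, 17, 9]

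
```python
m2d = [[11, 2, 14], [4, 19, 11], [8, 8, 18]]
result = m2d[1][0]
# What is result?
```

m2d[1] = [4, 19, 11]. Taking column 0 of that row yields 4.

4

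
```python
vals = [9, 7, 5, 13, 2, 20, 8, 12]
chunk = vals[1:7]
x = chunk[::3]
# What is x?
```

vals has length 8. The slice vals[1:7] selects indices [1, 2, 3, 4, 5, 6] (1->7, 2->5, 3->13, 4->2, 5->20, 6->8), giving [7, 5, 13, 2, 20, 8]. So chunk = [7, 5, 13, 2, 20, 8]. chunk has length 6. The slice chunk[::3] selects indices [0, 3] (0->7, 3->2), giving [7, 2].

[7, 2]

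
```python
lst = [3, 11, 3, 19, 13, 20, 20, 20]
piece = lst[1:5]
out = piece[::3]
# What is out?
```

lst has length 8. The slice lst[1:5] selects indices [1, 2, 3, 4] (1->11, 2->3, 3->19, 4->13), giving [11, 3, 19, 13]. So piece = [11, 3, 19, 13]. piece has length 4. The slice piece[::3] selects indices [0, 3] (0->11, 3->13), giving [11, 13].

[11, 13]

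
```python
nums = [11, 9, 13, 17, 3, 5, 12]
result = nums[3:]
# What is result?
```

nums has length 7. The slice nums[3:] selects indices [3, 4, 5, 6] (3->17, 4->3, 5->5, 6->12), giving [17, 3, 5, 12].

[17, 3, 5, 12]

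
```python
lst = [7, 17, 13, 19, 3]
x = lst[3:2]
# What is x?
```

lst has length 5. The slice lst[3:2] resolves to an empty index range, so the result is [].

[]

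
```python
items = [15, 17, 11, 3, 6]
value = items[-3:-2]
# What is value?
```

items has length 5. The slice items[-3:-2] selects indices [2] (2->11), giving [11].

[11]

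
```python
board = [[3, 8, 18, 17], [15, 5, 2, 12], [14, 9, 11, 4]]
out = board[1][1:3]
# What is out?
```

board[1] = [15, 5, 2, 12]. board[1] has length 4. The slice board[1][1:3] selects indices [1, 2] (1->5, 2->2), giving [5, 2].

[5, 2]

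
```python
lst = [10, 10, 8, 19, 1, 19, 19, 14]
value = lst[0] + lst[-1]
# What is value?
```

lst has length 8. lst[0] = 10.
lst has length 8. Negative index -1 maps to positive index 8 + (-1) = 7. lst[7] = 14.
Sum: 10 + 14 = 24.

24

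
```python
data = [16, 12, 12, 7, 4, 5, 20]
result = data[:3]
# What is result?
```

data has length 7. The slice data[:3] selects indices [0, 1, 2] (0->16, 1->12, 2->12), giving [16, 12, 12].

[16, 12, 12]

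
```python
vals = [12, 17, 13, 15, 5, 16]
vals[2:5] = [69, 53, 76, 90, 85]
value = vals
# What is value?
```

vals starts as [12, 17, 13, 15, 5, 16] (length 6). The slice vals[2:5] covers indices [2, 3, 4] with values [13, 15, 5]. Replacing that slice with [69, 53, 76, 90, 85] (different length) produces [12, 17, 69, 53, 76, 90, 85, 16].

[12, 17, 69, 53, 76, 90, 85, 16]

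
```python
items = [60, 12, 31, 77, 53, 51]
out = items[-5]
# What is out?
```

items has length 6. Negative index -5 maps to positive index 6 + (-5) = 1. items[1] = 12.

12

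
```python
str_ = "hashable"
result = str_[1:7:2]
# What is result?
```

str_ has length 8. The slice str_[1:7:2] selects indices [1, 3, 5] (1->'a', 3->'h', 5->'b'), giving 'ahb'.

'ahb'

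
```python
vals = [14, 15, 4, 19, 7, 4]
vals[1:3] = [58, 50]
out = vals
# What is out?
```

vals starts as [14, 15, 4, 19, 7, 4] (length 6). The slice vals[1:3] covers indices [1, 2] with values [15, 4]. Replacing that slice with [58, 50] (same length) produces [14, 58, 50, 19, 7, 4].

[14, 58, 50, 19, 7, 4]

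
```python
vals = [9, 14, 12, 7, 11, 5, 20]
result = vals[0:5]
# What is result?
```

vals has length 7. The slice vals[0:5] selects indices [0, 1, 2, 3, 4] (0->9, 1->14, 2->12, 3->7, 4->11), giving [9, 14, 12, 7, 11].

[9, 14, 12, 7, 11]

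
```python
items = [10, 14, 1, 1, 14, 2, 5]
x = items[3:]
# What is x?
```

items has length 7. The slice items[3:] selects indices [3, 4, 5, 6] (3->1, 4->14, 5->2, 6->5), giving [1, 14, 2, 5].

[1, 14, 2, 5]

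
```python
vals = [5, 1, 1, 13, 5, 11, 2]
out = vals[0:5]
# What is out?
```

vals has length 7. The slice vals[0:5] selects indices [0, 1, 2, 3, 4] (0->5, 1->1, 2->1, 3->13, 4->5), giving [5, 1, 1, 13, 5].

[5, 1, 1, 13, 5]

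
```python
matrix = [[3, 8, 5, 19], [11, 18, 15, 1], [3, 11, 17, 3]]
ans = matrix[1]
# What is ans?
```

matrix has 3 rows. Row 1 is [11, 18, 15, 1].

[11, 18, 15, 1]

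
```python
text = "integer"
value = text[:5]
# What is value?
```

text has length 7. The slice text[:5] selects indices [0, 1, 2, 3, 4] (0->'i', 1->'n', 2->'t', 3->'e', 4->'g'), giving 'integ'.

'integ'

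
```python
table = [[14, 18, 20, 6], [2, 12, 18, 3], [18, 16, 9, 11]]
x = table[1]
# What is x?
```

table has 3 rows. Row 1 is [2, 12, 18, 3].

[2, 12, 18, 3]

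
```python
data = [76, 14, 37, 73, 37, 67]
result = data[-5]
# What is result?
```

data has length 6. Negative index -5 maps to positive index 6 + (-5) = 1. data[1] = 14.

14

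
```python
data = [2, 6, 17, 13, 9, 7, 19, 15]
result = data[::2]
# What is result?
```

data has length 8. The slice data[::2] selects indices [0, 2, 4, 6] (0->2, 2->17, 4->9, 6->19), giving [2, 17, 9, 19].

[2, 17, 9, 19]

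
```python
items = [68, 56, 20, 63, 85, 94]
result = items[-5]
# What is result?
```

items has length 6. Negative index -5 maps to positive index 6 + (-5) = 1. items[1] = 56.

56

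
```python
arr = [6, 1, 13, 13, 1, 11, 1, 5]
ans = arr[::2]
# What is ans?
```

arr has length 8. The slice arr[::2] selects indices [0, 2, 4, 6] (0->6, 2->13, 4->1, 6->1), giving [6, 13, 1, 1].

[6, 13, 1, 1]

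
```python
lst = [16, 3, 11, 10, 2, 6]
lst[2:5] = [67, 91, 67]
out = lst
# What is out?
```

lst starts as [16, 3, 11, 10, 2, 6] (length 6). The slice lst[2:5] covers indices [2, 3, 4] with values [11, 10, 2]. Replacing that slice with [67, 91, 67] (same length) produces [16, 3, 67, 91, 67, 6].

[16, 3, 67, 91, 67, 6]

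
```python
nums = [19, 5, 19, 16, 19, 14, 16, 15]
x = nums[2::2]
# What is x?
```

nums has length 8. The slice nums[2::2] selects indices [2, 4, 6] (2->19, 4->19, 6->16), giving [19, 19, 16].

[19, 19, 16]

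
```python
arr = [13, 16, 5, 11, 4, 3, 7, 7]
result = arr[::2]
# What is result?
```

arr has length 8. The slice arr[::2] selects indices [0, 2, 4, 6] (0->13, 2->5, 4->4, 6->7), giving [13, 5, 4, 7].

[13, 5, 4, 7]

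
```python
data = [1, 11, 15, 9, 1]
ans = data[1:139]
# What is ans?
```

data has length 5. The slice data[1:139] selects indices [1, 2, 3, 4] (1->11, 2->15, 3->9, 4->1), giving [11, 15, 9, 1].

[11, 15, 9, 1]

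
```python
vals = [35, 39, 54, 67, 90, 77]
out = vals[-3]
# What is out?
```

vals has length 6. Negative index -3 maps to positive index 6 + (-3) = 3. vals[3] = 67.

67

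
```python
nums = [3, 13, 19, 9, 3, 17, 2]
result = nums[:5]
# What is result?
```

nums has length 7. The slice nums[:5] selects indices [0, 1, 2, 3, 4] (0->3, 1->13, 2->19, 3->9, 4->3), giving [3, 13, 19, 9, 3].

[3, 13, 19, 9, 3]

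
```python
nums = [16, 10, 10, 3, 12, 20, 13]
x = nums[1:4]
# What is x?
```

nums has length 7. The slice nums[1:4] selects indices [1, 2, 3] (1->10, 2->10, 3->3), giving [10, 10, 3].

[10, 10, 3]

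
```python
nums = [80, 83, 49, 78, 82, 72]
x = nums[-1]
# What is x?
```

nums has length 6. Negative index -1 maps to positive index 6 + (-1) = 5. nums[5] = 72.

72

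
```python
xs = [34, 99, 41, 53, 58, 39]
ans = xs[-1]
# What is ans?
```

xs has length 6. Negative index -1 maps to positive index 6 + (-1) = 5. xs[5] = 39.

39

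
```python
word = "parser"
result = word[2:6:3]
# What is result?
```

word has length 6. The slice word[2:6:3] selects indices [2, 5] (2->'r', 5->'r'), giving 'rr'.

'rr'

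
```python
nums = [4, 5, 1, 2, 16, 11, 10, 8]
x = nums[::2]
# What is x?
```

nums has length 8. The slice nums[::2] selects indices [0, 2, 4, 6] (0->4, 2->1, 4->16, 6->10), giving [4, 1, 16, 10].

[4, 1, 16, 10]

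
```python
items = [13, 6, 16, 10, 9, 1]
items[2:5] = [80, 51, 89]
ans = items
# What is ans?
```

items starts as [13, 6, 16, 10, 9, 1] (length 6). The slice items[2:5] covers indices [2, 3, 4] with values [16, 10, 9]. Replacing that slice with [80, 51, 89] (same length) produces [13, 6, 80, 51, 89, 1].

[13, 6, 80, 51, 89, 1]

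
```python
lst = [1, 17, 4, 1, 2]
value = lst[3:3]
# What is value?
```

lst has length 5. The slice lst[3:3] resolves to an empty index range, so the result is [].

[]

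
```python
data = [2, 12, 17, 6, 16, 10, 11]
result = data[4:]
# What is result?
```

data has length 7. The slice data[4:] selects indices [4, 5, 6] (4->16, 5->10, 6->11), giving [16, 10, 11].

[16, 10, 11]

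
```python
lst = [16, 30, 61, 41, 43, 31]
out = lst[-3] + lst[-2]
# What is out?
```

lst has length 6. Negative index -3 maps to positive index 6 + (-3) = 3. lst[3] = 41.
lst has length 6. Negative index -2 maps to positive index 6 + (-2) = 4. lst[4] = 43.
Sum: 41 + 43 = 84.

84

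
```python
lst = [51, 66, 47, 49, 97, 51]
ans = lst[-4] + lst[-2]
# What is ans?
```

lst has length 6. Negative index -4 maps to positive index 6 + (-4) = 2. lst[2] = 47.
lst has length 6. Negative index -2 maps to positive index 6 + (-2) = 4. lst[4] = 97.
Sum: 47 + 97 = 144.

144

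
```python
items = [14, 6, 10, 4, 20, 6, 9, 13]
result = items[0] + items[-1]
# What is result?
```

items has length 8. items[0] = 14.
items has length 8. Negative index -1 maps to positive index 8 + (-1) = 7. items[7] = 13.
Sum: 14 + 13 = 27.

27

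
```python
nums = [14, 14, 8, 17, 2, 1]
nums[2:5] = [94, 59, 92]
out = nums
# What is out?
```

nums starts as [14, 14, 8, 17, 2, 1] (length 6). The slice nums[2:5] covers indices [2, 3, 4] with values [8, 17, 2]. Replacing that slice with [94, 59, 92] (same length) produces [14, 14, 94, 59, 92, 1].

[14, 14, 94, 59, 92, 1]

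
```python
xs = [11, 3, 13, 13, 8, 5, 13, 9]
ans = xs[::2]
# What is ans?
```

xs has length 8. The slice xs[::2] selects indices [0, 2, 4, 6] (0->11, 2->13, 4->8, 6->13), giving [11, 13, 8, 13].

[11, 13, 8, 13]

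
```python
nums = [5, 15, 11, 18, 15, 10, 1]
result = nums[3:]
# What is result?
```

nums has length 7. The slice nums[3:] selects indices [3, 4, 5, 6] (3->18, 4->15, 5->10, 6->1), giving [18, 15, 10, 1].

[18, 15, 10, 1]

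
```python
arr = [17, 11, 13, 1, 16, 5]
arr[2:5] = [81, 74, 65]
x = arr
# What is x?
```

arr starts as [17, 11, 13, 1, 16, 5] (length 6). The slice arr[2:5] covers indices [2, 3, 4] with values [13, 1, 16]. Replacing that slice with [81, 74, 65] (same length) produces [17, 11, 81, 74, 65, 5].

[17, 11, 81, 74, 65, 5]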